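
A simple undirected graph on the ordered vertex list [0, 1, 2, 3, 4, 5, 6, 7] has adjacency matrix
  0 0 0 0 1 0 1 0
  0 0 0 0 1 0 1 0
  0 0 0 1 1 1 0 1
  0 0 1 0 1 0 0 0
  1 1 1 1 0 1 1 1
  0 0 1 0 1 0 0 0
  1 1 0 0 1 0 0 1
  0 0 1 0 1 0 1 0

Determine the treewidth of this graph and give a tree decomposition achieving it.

Every bag has size at most 3, so the width is 3 − 1 = 2 and tw(G) ≤ 2. On the other hand G contains the 3-clique {0, 4, 6}. A clique must lie in a single bag of any decomposition, so no decomposition can have width below 2. Hence tw(G) = 2 exactly.

Treewidth 2.
Bags: B1 = {4, 6, 7}  B2 = {2, 4, 7}  B3 = {2, 3, 4}  B4 = {2, 4, 5}  B5 = {0, 4, 6}  B6 = {1, 4, 6}
Tree: B1–B2, B2–B3, B3–B4, B1–B5, B5–B6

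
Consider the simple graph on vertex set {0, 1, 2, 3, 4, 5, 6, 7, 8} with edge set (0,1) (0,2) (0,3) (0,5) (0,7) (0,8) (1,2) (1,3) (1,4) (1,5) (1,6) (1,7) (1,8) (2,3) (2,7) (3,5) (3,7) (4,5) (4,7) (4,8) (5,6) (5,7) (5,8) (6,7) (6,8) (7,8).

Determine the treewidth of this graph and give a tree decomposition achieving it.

Each bag holds 5 vertices, so the decomposition has width 4, which upper-bounds the treewidth. For the lower bound, the 5 vertices {0, 1, 2, 3, 7} are pairwise adjacent, and any tree decomposition puts a clique entirely inside one bag — forcing width ≥ 4. Therefore the treewidth is 4.

Treewidth 4.
Bags: B1 = {0, 1, 3, 5, 7}  B2 = {0, 1, 5, 7, 8}  B3 = {1, 5, 6, 7, 8}  B4 = {1, 4, 5, 7, 8}  B5 = {0, 1, 2, 3, 7}
Tree: B1–B2, B2–B3, B2–B4, B1–B5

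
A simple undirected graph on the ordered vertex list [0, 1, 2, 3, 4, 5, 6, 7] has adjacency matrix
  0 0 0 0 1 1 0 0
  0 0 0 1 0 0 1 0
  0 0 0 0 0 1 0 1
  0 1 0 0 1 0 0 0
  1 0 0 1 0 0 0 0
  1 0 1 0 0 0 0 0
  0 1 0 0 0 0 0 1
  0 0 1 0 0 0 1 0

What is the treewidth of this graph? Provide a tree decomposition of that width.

Every bag has size at most 3, so the width is 3 − 1 = 2 and tw(G) ≤ 2. For the lower bound, G contains the cycle 5–0–4–3–1–6–7–2–5, so G is not a forest; only forests have treewidth ≤ 1, hence tw(G) ≥ 2. Hence tw(G) = 2 exactly.

Treewidth 2.
One such decomposition:
Bags: B1 = {0, 4, 5}  B2 = {3, 4, 5}  B3 = {1, 3, 5}  B4 = {1, 5, 6}  B5 = {5, 6, 7}  B6 = {2, 5, 7}
Tree: B1–B2, B2–B3, B3–B4, B4–B5, B5–B6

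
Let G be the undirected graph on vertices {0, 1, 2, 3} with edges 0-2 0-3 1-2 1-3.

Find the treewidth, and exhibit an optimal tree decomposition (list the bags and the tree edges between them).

Treewidth 2.
One optimal decomposition is:
Bags: B1 = {0, 1, 3}  B2 = {0, 1, 2}
Tree: B1–B2

Each bag holds 3 vertices, so the decomposition has width 2, which upper-bounds the treewidth. For the lower bound, G contains the cycle 1–3–0–2–1, so G is not a forest; only forests have treewidth ≤ 1, hence tw(G) ≥ 2. The upper and lower bounds meet at 2, so that is the treewidth.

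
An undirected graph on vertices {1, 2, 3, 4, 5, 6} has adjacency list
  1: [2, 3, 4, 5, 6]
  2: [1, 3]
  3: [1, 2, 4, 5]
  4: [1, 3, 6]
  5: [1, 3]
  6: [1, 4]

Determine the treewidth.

2

A width-2 tree decomposition is:
Bags: B1 = {1, 4, 6}  B2 = {1, 3, 4}  B3 = {1, 2, 3}  B4 = {1, 3, 5}
Tree: B1–B2, B2–B3, B2–B4
Every bag has size at most 3, so the width is 3 − 1 = 2 and tw(G) ≤ 2. For the lower bound, the 3 vertices {1, 2, 3} are pairwise adjacent, and any tree decomposition puts a clique entirely inside one bag — forcing width ≥ 2. The upper and lower bounds meet at 2, so that is the treewidth.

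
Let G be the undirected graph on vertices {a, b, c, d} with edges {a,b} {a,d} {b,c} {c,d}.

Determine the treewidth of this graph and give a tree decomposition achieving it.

Treewidth 2.
One such decomposition:
Bags: B1 = {a, b, d}  B2 = {b, c, d}
Tree: B1–B2

The largest bag has 3 vertices, giving width 2; this decomposition certifies tw(G) ≤ 2. Since b–a–d–c–b is a cycle in G, G is not acyclic. Forests are exactly the graphs of treewidth ≤ 1, so tw(G) ≥ 2. Combining the bounds, tw(G) = 2.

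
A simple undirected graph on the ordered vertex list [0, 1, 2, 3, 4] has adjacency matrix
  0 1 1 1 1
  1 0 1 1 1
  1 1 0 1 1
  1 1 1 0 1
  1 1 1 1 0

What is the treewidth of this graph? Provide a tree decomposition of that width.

Treewidth 4.
Bags: B1 = {0, 1, 2, 3, 4}
Tree: (single bag)

With just one bag of size 5, the width is 5 − 1 = 4, so tw(G) ≤ 4. For the lower bound, the 5 vertices {0, 1, 2, 3, 4} are pairwise adjacent, and any tree decomposition puts a clique entirely inside one bag — forcing width ≥ 4. Therefore the treewidth is 4.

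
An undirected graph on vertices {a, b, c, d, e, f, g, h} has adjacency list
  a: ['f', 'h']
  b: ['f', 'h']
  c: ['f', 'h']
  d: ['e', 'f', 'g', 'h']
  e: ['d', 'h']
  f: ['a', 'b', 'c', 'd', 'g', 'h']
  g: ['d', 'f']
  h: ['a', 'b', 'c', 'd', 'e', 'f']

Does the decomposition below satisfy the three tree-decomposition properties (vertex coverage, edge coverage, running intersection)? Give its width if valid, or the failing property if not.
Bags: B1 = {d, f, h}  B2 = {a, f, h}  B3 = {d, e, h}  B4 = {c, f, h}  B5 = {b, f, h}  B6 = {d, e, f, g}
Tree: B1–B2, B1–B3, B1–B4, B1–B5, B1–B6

No — bags containing vertex e are not connected in the tree.

A tree decomposition must satisfy three properties: every vertex lies in some bag; for every edge, both endpoints lie together in some bag; and for every vertex, the bags containing it form a connected subtree. Here bags containing vertex e are not connected in the tree, so the decomposition is invalid.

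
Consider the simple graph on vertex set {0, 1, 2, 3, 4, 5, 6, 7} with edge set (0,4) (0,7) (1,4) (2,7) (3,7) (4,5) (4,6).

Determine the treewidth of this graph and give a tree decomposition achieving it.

The largest bag has 2 vertices, giving width 1; this decomposition certifies tw(G) ≤ 1. Since G has at least one edge (e.g. 5–4), it is not an edgeless graph, so tw(G) ≥ 1. Hence tw(G) = 1 exactly.

Treewidth 1.
Bags: B1 = {4, 5}  B2 = {0, 4}  B3 = {0, 7}  B4 = {2, 7}  B5 = {3, 7}  B6 = {1, 4}  B7 = {4, 6}
Tree: B1–B2, B2–B3, B3–B4, B3–B5, B1–B6, B6–B7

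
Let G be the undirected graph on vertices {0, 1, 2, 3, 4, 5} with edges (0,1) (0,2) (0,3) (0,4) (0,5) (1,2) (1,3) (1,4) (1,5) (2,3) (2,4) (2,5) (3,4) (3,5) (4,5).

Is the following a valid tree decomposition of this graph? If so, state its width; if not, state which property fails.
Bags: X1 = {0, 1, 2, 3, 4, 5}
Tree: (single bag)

Yes; width 5.

Every vertex of G appears in some bag (union = {0, 1, 2, 3, 4, 5}); every edge is covered by a bag; and for each vertex v the set of bags containing v is connected in the bag tree. The decomposition is therefore valid. The largest bag has 6 vertices, so the width is 5.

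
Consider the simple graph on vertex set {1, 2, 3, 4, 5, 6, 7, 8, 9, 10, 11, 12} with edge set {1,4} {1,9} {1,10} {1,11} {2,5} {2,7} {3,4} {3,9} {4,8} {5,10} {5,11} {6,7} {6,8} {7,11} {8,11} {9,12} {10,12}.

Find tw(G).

A width-3 tree decomposition is:
Bags: B1 = {3, 4, 9, 12}  B2 = {1, 4, 9, 12}  B3 = {1, 4, 10, 12}  B4 = {1, 4, 8, 10}  B5 = {1, 8, 10, 11}  B6 = {5, 8, 10, 11}  B7 = {5, 6, 8, 11}  B8 = {5, 6, 7, 11}  B9 = {2, 5, 6, 7}
Tree: B1–B2, B2–B3, B3–B4, B4–B5, B5–B6, B6–B7, B7–B8, B8–B9
Every bag has size at most 4, so the width is 4 − 1 = 3 and tw(G) ≤ 3. For the lower bound: the 4 vertex sets {3,9,12}, {4}, {1}, {5,8,10,11} are disjoint, each induces a connected subgraph, and every pair is joined by at least one edge of G. Contracting each set to a single vertex therefore yields K_{4} as a minor, and since treewidth is minor-monotone, tw(G) ≥ tw(K_{4}) = 3. Combining the bounds, tw(G) = 3.

3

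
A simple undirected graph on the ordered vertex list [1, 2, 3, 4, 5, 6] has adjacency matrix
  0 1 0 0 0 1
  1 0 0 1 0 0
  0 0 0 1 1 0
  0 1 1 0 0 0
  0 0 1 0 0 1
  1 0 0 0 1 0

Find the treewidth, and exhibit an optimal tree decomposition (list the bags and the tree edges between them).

Treewidth 2.
Bags: B1 = {1, 2, 6}  B2 = {2, 4, 6}  B3 = {3, 4, 6}  B4 = {3, 5, 6}
Tree: B1–B2, B2–B3, B3–B4

The largest bag has 3 vertices, giving width 2; this decomposition certifies tw(G) ≤ 2. The edges 6–1–2–4–3–5–6 form a cycle, so G is not a tree and its treewidth is at least 2. Combining the bounds, tw(G) = 2.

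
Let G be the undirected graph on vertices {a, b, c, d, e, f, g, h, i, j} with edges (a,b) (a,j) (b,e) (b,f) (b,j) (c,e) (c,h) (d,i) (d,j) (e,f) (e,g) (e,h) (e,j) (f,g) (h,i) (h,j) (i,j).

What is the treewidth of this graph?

A width-2 tree decomposition is:
Bags: B1 = {b, e, j}  B2 = {a, b, j}  B3 = {e, h, j}  B4 = {h, i, j}  B5 = {c, e, h}  B6 = {d, i, j}  B7 = {b, e, f}  B8 = {e, f, g}
Tree: B1–B2, B1–B3, B3–B4, B3–B5, B4–B6, B1–B7, B7–B8
The largest bag has 3 vertices, giving width 2; this decomposition certifies tw(G) ≤ 2. On the other hand G contains the 3-clique {e, f, g}. A clique must lie in a single bag of any decomposition, so no decomposition can have width below 2. Combining the bounds, tw(G) = 2.

2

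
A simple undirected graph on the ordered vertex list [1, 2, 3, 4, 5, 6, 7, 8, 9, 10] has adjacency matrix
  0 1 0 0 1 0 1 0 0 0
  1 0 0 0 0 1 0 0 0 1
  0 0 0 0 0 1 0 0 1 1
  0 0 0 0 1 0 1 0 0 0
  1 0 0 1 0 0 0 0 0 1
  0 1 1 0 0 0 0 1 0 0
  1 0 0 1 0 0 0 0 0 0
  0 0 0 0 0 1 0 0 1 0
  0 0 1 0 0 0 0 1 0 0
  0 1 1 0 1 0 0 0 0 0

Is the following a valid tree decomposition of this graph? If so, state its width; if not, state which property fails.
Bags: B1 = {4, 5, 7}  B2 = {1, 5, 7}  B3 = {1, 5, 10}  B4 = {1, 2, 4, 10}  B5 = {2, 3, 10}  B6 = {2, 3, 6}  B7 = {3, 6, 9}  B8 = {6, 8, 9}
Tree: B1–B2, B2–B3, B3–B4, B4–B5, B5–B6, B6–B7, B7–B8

No — bags containing vertex 4 are not connected in the tree.

A tree decomposition must satisfy three properties: every vertex lies in some bag; for every edge, both endpoints lie together in some bag; and for every vertex, the bags containing it form a connected subtree. Here bags containing vertex 4 are not connected in the tree, so the decomposition is invalid.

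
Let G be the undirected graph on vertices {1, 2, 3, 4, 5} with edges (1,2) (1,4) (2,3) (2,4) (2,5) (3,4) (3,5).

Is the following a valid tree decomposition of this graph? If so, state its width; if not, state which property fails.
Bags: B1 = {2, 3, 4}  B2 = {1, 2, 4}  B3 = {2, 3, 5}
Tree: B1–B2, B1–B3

Yes; width 2.

Checking the three conditions: (i) the bags cover all of {1, 2, 3, 4, 5}; (ii) for each edge, some bag contains both endpoints; (iii) the bags containing any fixed vertex form a subtree. All hold, so the decomposition is valid with width 3 − 1 = 2.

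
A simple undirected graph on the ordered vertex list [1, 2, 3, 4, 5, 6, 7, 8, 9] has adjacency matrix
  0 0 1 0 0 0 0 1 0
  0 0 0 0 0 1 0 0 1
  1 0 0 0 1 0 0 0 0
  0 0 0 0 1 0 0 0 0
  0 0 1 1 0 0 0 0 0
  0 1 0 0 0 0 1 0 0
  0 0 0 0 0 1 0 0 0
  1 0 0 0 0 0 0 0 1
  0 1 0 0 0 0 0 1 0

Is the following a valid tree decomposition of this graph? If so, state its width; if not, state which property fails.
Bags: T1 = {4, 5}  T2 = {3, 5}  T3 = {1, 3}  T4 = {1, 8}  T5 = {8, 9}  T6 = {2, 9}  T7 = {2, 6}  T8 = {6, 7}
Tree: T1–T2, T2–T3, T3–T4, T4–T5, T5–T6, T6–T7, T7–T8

Yes; width 1.

Every vertex of G appears in some bag (union = {1, 2, 3, 4, 5, 6, 7, 8, 9}); every edge is covered by a bag; and for each vertex v the set of bags containing v is connected in the bag tree. The decomposition is therefore valid. The largest bag has 2 vertices, so the width is 1.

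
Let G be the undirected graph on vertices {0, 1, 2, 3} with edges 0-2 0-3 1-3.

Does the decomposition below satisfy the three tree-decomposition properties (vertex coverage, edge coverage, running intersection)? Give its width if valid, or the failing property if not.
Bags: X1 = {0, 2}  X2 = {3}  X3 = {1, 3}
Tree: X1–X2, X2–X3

A tree decomposition must satisfy three properties: every vertex lies in some bag; for every edge, both endpoints lie together in some bag; and for every vertex, the bags containing it form a connected subtree. Here edge (0,3) lies in no bag, so the decomposition is invalid.

No — edge (0,3) lies in no bag.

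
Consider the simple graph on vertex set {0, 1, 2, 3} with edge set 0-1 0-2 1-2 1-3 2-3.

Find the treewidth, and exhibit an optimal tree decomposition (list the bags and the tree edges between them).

Treewidth 2.
One optimal decomposition is:
Bags: B1 = {1, 2, 3}  B2 = {0, 1, 2}
Tree: B1–B2

Each bag holds 3 vertices, so the decomposition has width 2, which upper-bounds the treewidth. Conversely, {0, 1, 2} is a clique of size 3, and the vertices of any clique must share a bag in every tree decomposition; so some bag has ≥ 3 vertices and tw(G) ≥ 2. The upper and lower bounds meet at 2, so that is the treewidth.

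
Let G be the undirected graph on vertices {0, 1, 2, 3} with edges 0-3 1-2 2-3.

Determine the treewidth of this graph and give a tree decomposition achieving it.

The largest bag has 2 vertices, giving width 1; this decomposition certifies tw(G) ≤ 1. Since G has at least one edge (e.g. 2–3), it is not an edgeless graph, so tw(G) ≥ 1. The upper and lower bounds meet at 1, so that is the treewidth.

Treewidth 1.
One optimal decomposition is:
Bags: B1 = {2, 3}  B2 = {0, 3}  B3 = {1, 2}
Tree: B1–B2, B1–B3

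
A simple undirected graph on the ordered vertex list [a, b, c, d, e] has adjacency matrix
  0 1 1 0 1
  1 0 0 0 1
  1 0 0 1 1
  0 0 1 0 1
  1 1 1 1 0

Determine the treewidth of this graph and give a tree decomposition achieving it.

Each bag holds 3 vertices, so the decomposition has width 2, which upper-bounds the treewidth. On the other hand G contains the 3-clique {c, d, e}. A clique must lie in a single bag of any decomposition, so no decomposition can have width below 2. Therefore the treewidth is 2.

Treewidth 2.
One optimal decomposition is:
Bags: B1 = {a, b, e}  B2 = {a, c, e}  B3 = {c, d, e}
Tree: B1–B2, B2–B3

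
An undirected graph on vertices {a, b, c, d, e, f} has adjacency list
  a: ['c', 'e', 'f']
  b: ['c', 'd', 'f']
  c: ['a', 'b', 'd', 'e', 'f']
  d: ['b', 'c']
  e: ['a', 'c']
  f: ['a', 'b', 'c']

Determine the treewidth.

A width-2 tree decomposition is:
Bags: B1 = {b, c, d}  B2 = {b, c, f}  B3 = {a, c, f}  B4 = {a, c, e}
Tree: B1–B2, B2–B3, B3–B4
The largest bag has 3 vertices, giving width 2; this decomposition certifies tw(G) ≤ 2. For the lower bound, the 3 vertices {b, c, d} are pairwise adjacent, and any tree decomposition puts a clique entirely inside one bag — forcing width ≥ 2. Therefore the treewidth is 2.

2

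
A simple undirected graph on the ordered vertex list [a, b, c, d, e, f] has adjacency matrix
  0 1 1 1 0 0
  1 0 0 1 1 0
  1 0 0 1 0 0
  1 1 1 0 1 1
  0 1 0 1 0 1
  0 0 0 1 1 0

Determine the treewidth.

A width-2 tree decomposition is:
Bags: B1 = {b, d, e}  B2 = {a, b, d}  B3 = {d, e, f}  B4 = {a, c, d}
Tree: B1–B2, B1–B3, B2–B4
The largest bag has 3 vertices, giving width 2; this decomposition certifies tw(G) ≤ 2. On the other hand G contains the 3-clique {a, c, d}. A clique must lie in a single bag of any decomposition, so no decomposition can have width below 2. Hence tw(G) = 2 exactly.

2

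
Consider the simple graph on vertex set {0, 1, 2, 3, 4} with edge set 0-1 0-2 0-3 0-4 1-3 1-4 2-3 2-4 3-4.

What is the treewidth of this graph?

A width-3 tree decomposition is:
Bags: B1 = {0, 2, 3, 4}  B2 = {0, 1, 3, 4}
Tree: B1–B2
The largest bag has 4 vertices, giving width 3; this decomposition certifies tw(G) ≤ 3. For the lower bound, the 4 vertices {0, 1, 3, 4} are pairwise adjacent, and any tree decomposition puts a clique entirely inside one bag — forcing width ≥ 3. The upper and lower bounds meet at 3, so that is the treewidth.

3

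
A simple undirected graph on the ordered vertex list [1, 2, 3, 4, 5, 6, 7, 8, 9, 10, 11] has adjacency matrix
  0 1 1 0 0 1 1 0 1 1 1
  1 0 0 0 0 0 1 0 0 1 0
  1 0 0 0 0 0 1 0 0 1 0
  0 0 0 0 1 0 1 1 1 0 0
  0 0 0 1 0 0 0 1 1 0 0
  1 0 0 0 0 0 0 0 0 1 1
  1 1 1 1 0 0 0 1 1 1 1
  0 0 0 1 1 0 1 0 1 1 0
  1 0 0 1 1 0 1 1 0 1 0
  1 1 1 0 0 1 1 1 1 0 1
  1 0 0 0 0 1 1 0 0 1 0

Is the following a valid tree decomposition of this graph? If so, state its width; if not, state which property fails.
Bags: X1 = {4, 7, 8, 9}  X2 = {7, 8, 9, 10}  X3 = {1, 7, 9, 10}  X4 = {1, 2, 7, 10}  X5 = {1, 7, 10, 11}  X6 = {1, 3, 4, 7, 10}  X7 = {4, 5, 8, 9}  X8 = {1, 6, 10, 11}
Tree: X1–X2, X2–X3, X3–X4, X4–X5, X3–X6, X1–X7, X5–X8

No — bags containing vertex 4 are not connected in the tree.

A tree decomposition must satisfy three properties: every vertex lies in some bag; for every edge, both endpoints lie together in some bag; and for every vertex, the bags containing it form a connected subtree. Here bags containing vertex 4 are not connected in the tree, so the decomposition is invalid.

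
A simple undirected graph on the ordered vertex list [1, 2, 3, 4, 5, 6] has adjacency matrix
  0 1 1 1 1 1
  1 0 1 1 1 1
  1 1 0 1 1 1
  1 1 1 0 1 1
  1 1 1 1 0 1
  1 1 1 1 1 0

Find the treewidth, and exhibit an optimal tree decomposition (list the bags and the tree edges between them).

A single bag containing all 6 vertices is trivially a valid decomposition of width 5. For the lower bound, the 6 vertices {1, 2, 3, 4, 5, 6} are pairwise adjacent, and any tree decomposition puts a clique entirely inside one bag — forcing width ≥ 5. Combining the bounds, tw(G) = 5.

Treewidth 5.
One such decomposition:
Bags: B1 = {1, 2, 3, 4, 5, 6}
Tree: (single bag)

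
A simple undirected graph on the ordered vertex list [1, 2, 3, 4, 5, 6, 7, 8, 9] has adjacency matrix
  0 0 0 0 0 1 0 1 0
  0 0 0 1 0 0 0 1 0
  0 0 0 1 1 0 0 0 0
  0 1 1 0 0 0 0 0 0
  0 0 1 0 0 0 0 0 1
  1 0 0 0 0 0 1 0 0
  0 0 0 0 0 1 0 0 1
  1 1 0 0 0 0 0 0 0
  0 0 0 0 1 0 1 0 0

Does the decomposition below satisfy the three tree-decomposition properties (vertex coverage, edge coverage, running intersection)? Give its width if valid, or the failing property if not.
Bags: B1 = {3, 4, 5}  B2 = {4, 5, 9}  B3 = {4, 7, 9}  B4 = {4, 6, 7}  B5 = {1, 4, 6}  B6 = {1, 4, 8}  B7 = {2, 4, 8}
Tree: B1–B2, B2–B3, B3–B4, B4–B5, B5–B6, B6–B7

Vertex coverage: the bags together contain {1, 2, 3, 4, 5, 6, 7, 8, 9}, the full vertex set. Edge coverage: each edge of G has both endpoints in at least one bag. Running intersection: for every vertex, the bags containing it form a connected subtree. All three properties hold, so this is a valid tree decomposition of width max|bag| − 1 = 2, and hence tw(G) ≤ 2.

Yes; width 2.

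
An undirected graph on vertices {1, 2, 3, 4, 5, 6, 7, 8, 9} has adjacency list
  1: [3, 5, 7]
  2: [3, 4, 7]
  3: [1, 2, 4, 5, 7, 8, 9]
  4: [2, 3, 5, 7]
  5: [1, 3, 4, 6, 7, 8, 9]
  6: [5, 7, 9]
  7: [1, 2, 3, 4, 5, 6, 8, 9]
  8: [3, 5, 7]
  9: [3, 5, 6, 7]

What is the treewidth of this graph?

A width-3 tree decomposition is:
Bags: B1 = {5, 6, 7, 9}  B2 = {3, 5, 7, 9}  B3 = {3, 4, 5, 7}  B4 = {1, 3, 5, 7}  B5 = {2, 3, 4, 7}  B6 = {3, 5, 7, 8}
Tree: B1–B2, B2–B3, B3–B4, B3–B5, B3–B6
The largest bag has 4 vertices, giving width 3; this decomposition certifies tw(G) ≤ 3. Conversely, {2, 3, 4, 7} is a clique of size 4, and the vertices of any clique must share a bag in every tree decomposition; so some bag has ≥ 4 vertices and tw(G) ≥ 3. Therefore the treewidth is 3.

3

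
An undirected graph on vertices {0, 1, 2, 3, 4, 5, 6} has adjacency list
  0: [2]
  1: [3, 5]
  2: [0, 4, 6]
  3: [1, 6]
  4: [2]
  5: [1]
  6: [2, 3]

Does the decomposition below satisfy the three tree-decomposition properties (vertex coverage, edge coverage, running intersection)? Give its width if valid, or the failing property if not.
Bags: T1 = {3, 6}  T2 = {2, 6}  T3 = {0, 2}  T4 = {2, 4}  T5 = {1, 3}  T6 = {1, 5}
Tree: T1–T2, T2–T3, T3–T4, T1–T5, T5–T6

Yes; width 1.

Every vertex of G appears in some bag (union = {0, 1, 2, 3, 4, 5, 6}); every edge is covered by a bag; and for each vertex v the set of bags containing v is connected in the bag tree. The decomposition is therefore valid. The largest bag has 2 vertices, so the width is 1.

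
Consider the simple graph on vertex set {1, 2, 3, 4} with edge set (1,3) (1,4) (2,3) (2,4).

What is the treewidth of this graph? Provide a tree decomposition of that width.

The largest bag has 3 vertices, giving width 2; this decomposition certifies tw(G) ≤ 2. Since 3–1–4–2–3 is a cycle in G, G is not acyclic. Forests are exactly the graphs of treewidth ≤ 1, so tw(G) ≥ 2. The upper and lower bounds meet at 2, so that is the treewidth.

Treewidth 2.
One optimal decomposition is:
Bags: B1 = {1, 3, 4}  B2 = {2, 3, 4}
Tree: B1–B2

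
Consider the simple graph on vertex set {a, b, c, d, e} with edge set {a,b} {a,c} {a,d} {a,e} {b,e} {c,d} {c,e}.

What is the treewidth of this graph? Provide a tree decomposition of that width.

Every bag has size at most 3, so the width is 3 − 1 = 2 and tw(G) ≤ 2. On the other hand G contains the 3-clique {a, c, d}. A clique must lie in a single bag of any decomposition, so no decomposition can have width below 2. Hence tw(G) = 2 exactly.

Treewidth 2.
Bags: B1 = {a, b, e}  B2 = {a, c, e}  B3 = {a, c, d}
Tree: B1–B2, B2–B3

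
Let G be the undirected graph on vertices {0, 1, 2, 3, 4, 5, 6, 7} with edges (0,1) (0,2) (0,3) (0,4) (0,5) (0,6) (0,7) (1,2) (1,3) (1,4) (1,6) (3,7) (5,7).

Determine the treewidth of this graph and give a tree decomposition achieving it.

Treewidth 2.
Bags: B1 = {0, 1, 2}  B2 = {0, 1, 3}  B3 = {0, 3, 7}  B4 = {0, 1, 4}  B5 = {0, 5, 7}  B6 = {0, 1, 6}
Tree: B1–B2, B2–B3, B1–B4, B3–B5, B1–B6

Every bag has size at most 3, so the width is 3 − 1 = 2 and tw(G) ≤ 2. Conversely, {0, 1, 2} is a clique of size 3, and the vertices of any clique must share a bag in every tree decomposition; so some bag has ≥ 3 vertices and tw(G) ≥ 2. Combining the bounds, tw(G) = 2.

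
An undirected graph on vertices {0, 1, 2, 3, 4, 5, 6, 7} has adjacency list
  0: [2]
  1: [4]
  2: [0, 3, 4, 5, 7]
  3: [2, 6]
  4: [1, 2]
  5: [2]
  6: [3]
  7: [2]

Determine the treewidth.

A width-1 tree decomposition is:
Bags: B1 = {2, 7}  B2 = {2, 5}  B3 = {2, 3}  B4 = {0, 2}  B5 = {2, 4}  B6 = {3, 6}  B7 = {1, 4}
Tree: B1–B2, B1–B3, B2–B4, B4–B5, B3–B6, B5–B7
The largest bag has 2 vertices, giving width 1; this decomposition certifies tw(G) ≤ 1. Any graph with an edge has treewidth ≥ 1, and G has the edge 2–7. Hence tw(G) = 1 exactly.

1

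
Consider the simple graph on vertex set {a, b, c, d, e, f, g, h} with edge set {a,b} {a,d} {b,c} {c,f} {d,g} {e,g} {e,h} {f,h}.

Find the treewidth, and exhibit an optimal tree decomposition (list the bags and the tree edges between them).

Treewidth 2.
Bags: B1 = {e, f, h}  B2 = {c, e, f}  B3 = {b, c, e}  B4 = {a, b, e}  B5 = {a, d, e}  B6 = {d, e, g}
Tree: B1–B2, B2–B3, B3–B4, B4–B5, B5–B6

Each bag holds 3 vertices, so the decomposition has width 2, which upper-bounds the treewidth. The edges e–h–f–c–b–a–d–g–e form a cycle, so G is not a tree and its treewidth is at least 2. Therefore the treewidth is 2.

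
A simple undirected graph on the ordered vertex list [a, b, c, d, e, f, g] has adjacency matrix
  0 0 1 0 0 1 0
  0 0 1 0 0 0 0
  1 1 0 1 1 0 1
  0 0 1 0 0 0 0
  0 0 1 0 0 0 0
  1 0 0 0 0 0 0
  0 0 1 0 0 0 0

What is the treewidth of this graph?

1

A width-1 tree decomposition is:
Bags: B1 = {a, c}  B2 = {c, d}  B3 = {a, f}  B4 = {c, e}  B5 = {c, g}  B6 = {b, c}
Tree: B1–B2, B1–B3, B1–B4, B4–B5, B5–B6
Each bag holds 2 vertices, so the decomposition has width 1, which upper-bounds the treewidth. G has an edge, so its treewidth is at least 1. Combining the bounds, tw(G) = 1.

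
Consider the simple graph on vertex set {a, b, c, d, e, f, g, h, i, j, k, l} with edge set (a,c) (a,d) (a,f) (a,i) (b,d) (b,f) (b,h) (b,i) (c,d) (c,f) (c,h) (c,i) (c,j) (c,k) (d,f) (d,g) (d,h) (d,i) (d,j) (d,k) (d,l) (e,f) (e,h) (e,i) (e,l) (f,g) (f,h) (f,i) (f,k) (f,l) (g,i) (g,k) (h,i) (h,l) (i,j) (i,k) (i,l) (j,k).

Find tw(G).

4

A width-4 tree decomposition is:
Bags: B1 = {c, d, f, i, k}  B2 = {c, d, f, h, i}  B3 = {d, f, h, i, l}  B4 = {b, d, f, h, i}  B5 = {d, f, g, i, k}  B6 = {e, f, h, i, l}  B7 = {c, d, i, j, k}  B8 = {a, c, d, f, i}
Tree: B1–B2, B2–B3, B3–B4, B1–B5, B3–B6, B1–B7, B2–B8
The largest bag has 5 vertices, giving width 4; this decomposition certifies tw(G) ≤ 4. On the other hand G contains the 5-clique {c, d, i, j, k}. A clique must lie in a single bag of any decomposition, so no decomposition can have width below 4. The upper and lower bounds meet at 4, so that is the treewidth.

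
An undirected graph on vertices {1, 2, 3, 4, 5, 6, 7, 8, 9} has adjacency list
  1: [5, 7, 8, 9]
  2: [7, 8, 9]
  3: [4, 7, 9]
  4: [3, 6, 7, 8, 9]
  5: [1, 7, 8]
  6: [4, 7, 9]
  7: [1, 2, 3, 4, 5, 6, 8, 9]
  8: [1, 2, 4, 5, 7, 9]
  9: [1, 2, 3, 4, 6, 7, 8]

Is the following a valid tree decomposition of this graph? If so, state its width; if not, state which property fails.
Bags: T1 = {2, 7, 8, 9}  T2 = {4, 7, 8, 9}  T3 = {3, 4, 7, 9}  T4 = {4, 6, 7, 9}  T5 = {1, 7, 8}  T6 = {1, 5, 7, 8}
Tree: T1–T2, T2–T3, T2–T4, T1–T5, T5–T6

A tree decomposition must satisfy three properties: every vertex lies in some bag; for every edge, both endpoints lie together in some bag; and for every vertex, the bags containing it form a connected subtree. Here edge (9,1) lies in no bag, so the decomposition is invalid.

No — edge (9,1) lies in no bag.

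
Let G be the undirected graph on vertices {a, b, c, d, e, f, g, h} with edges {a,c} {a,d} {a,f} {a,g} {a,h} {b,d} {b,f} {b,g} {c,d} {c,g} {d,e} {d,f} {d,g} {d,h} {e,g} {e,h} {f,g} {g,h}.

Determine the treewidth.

A width-3 tree decomposition is:
Bags: B1 = {a, d, f, g}  B2 = {a, d, g, h}  B3 = {a, c, d, g}  B4 = {d, e, g, h}  B5 = {b, d, f, g}
Tree: B1–B2, B1–B3, B2–B4, B1–B5
Every bag has size at most 4, so the width is 4 − 1 = 3 and tw(G) ≤ 3. On the other hand G contains the 4-clique {d, e, g, h}. A clique must lie in a single bag of any decomposition, so no decomposition can have width below 3. Combining the bounds, tw(G) = 3.

3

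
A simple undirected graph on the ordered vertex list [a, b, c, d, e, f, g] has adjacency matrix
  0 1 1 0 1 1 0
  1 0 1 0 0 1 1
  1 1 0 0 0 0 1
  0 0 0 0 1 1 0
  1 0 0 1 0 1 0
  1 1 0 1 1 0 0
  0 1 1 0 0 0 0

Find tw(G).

A width-2 tree decomposition is:
Bags: B1 = {a, e, f}  B2 = {d, e, f}  B3 = {a, b, f}  B4 = {a, b, c}  B5 = {b, c, g}
Tree: B1–B2, B1–B3, B3–B4, B4–B5
Every bag has size at most 3, so the width is 3 − 1 = 2 and tw(G) ≤ 2. For the lower bound, the 3 vertices {b, c, g} are pairwise adjacent, and any tree decomposition puts a clique entirely inside one bag — forcing width ≥ 2. Combining the bounds, tw(G) = 2.

2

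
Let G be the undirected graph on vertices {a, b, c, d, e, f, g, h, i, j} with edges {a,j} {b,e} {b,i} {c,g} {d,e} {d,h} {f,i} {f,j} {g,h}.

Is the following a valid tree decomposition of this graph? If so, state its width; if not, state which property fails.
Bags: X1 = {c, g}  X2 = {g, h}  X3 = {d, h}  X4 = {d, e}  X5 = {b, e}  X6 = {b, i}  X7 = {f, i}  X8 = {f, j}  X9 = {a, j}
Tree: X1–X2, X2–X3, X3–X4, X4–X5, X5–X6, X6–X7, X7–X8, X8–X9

Yes; width 1.

Every vertex of G appears in some bag (union = {a, b, c, d, e, f, g, h, i, j}); every edge is covered by a bag; and for each vertex v the set of bags containing v is connected in the bag tree. The decomposition is therefore valid. The largest bag has 2 vertices, so the width is 1.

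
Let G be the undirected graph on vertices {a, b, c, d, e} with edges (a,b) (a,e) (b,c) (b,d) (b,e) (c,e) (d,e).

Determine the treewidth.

2

A width-2 tree decomposition is:
Bags: B1 = {a, b, e}  B2 = {b, d, e}  B3 = {b, c, e}
Tree: B1–B2, B1–B3
Each bag holds 3 vertices, so the decomposition has width 2, which upper-bounds the treewidth. Conversely, {b, d, e} is a clique of size 3, and the vertices of any clique must share a bag in every tree decomposition; so some bag has ≥ 3 vertices and tw(G) ≥ 2. Hence tw(G) = 2 exactly.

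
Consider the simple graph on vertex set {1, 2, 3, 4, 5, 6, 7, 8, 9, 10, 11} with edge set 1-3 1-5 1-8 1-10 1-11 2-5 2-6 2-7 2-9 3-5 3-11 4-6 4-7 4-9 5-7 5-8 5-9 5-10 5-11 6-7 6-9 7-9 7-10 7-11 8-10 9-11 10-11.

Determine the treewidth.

3

A width-3 tree decomposition is:
Bags: B1 = {1, 5, 10, 11}  B2 = {5, 7, 10, 11}  B3 = {5, 7, 9, 11}  B4 = {2, 5, 7, 9}  B5 = {2, 6, 7, 9}  B6 = {1, 5, 8, 10}  B7 = {4, 6, 7, 9}  B8 = {1, 3, 5, 11}
Tree: B1–B2, B2–B3, B3–B4, B4–B5, B1–B6, B5–B7, B1–B8
The largest bag has 4 vertices, giving width 3; this decomposition certifies tw(G) ≤ 3. For the lower bound, the 4 vertices {4, 6, 7, 9} are pairwise adjacent, and any tree decomposition puts a clique entirely inside one bag — forcing width ≥ 3. Therefore the treewidth is 3.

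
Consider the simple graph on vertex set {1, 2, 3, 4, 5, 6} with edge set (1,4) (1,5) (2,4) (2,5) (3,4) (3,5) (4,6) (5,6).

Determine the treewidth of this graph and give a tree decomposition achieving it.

Treewidth 2.
One optimal decomposition is:
Bags: B1 = {1, 4, 5}  B2 = {4, 5, 6}  B3 = {2, 4, 5}  B4 = {3, 4, 5}
Tree: B1–B2, B2–B3, B3–B4

The largest bag has 3 vertices, giving width 2; this decomposition certifies tw(G) ≤ 2. The edges 1–4–6–5–1 form a cycle, so G is not a tree and its treewidth is at least 2. Combining the bounds, tw(G) = 2.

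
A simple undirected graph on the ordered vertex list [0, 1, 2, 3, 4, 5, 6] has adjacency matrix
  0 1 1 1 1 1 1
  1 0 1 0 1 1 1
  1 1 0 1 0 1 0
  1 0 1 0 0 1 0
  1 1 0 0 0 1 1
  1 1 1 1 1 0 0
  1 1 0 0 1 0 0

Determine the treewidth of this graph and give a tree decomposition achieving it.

Each bag holds 4 vertices, so the decomposition has width 3, which upper-bounds the treewidth. On the other hand G contains the 4-clique {0, 1, 2, 5}. A clique must lie in a single bag of any decomposition, so no decomposition can have width below 3. Combining the bounds, tw(G) = 3.

Treewidth 3.
One optimal decomposition is:
Bags: B1 = {0, 1, 4, 5}  B2 = {0, 1, 2, 5}  B3 = {0, 1, 4, 6}  B4 = {0, 2, 3, 5}
Tree: B1–B2, B1–B3, B2–B4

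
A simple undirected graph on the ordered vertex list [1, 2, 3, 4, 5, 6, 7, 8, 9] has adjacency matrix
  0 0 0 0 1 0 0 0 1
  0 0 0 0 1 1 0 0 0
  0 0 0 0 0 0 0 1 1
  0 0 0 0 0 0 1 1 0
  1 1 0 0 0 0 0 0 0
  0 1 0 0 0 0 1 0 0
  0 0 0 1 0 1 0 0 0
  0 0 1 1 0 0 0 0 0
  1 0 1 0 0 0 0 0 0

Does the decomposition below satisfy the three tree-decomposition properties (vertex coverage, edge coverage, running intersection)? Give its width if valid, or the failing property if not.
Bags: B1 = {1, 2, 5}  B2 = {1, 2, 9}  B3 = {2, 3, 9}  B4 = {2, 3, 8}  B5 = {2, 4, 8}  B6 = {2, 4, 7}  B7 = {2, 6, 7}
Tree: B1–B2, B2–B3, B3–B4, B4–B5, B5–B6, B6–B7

Yes; width 2.

Every vertex of G appears in some bag (union = {1, 2, 3, 4, 5, 6, 7, 8, 9}); every edge is covered by a bag; and for each vertex v the set of bags containing v is connected in the bag tree. The decomposition is therefore valid. The largest bag has 3 vertices, so the width is 2.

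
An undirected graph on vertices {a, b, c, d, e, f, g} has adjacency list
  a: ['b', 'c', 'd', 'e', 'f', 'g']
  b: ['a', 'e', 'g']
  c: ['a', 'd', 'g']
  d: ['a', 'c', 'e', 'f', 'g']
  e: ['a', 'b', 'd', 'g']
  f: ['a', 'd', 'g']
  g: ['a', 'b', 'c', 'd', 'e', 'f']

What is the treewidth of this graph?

A width-3 tree decomposition is:
Bags: B1 = {a, d, e, g}  B2 = {a, d, f, g}  B3 = {a, c, d, g}  B4 = {a, b, e, g}
Tree: B1–B2, B2–B3, B1–B4
The largest bag has 4 vertices, giving width 3; this decomposition certifies tw(G) ≤ 3. Conversely, {a, d, e, g} is a clique of size 4, and the vertices of any clique must share a bag in every tree decomposition; so some bag has ≥ 4 vertices and tw(G) ≥ 3. Therefore the treewidth is 3.

3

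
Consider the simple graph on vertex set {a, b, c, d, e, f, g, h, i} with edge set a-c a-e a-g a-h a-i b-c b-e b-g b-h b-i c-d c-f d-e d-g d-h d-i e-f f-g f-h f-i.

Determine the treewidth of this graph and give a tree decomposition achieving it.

Every bag has size at most 5, so the width is 5 − 1 = 4 and tw(G) ≤ 4. For the lower bound: the 5 vertex sets {b,g}, {d,i}, {a,h}, {f}, {e} are disjoint, each induces a connected subgraph, and every pair is joined by at least one edge of G. Contracting each set to a single vertex therefore yields K_{5} as a minor, and since treewidth is minor-monotone, tw(G) ≥ tw(K_{5}) = 4. Hence tw(G) = 4 exactly.

Treewidth 4.
One optimal decomposition is:
Bags: B1 = {a, b, d, f, g}  B2 = {a, b, d, f, i}  B3 = {a, b, d, f, h}  B4 = {a, b, d, e, f}  B5 = {a, b, c, d, f}
Tree: B1–B2, B2–B3, B3–B4, B4–B5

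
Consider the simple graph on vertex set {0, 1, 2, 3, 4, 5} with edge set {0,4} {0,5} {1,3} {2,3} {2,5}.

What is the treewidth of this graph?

1

A width-1 tree decomposition is:
Bags: B1 = {1, 3}  B2 = {2, 3}  B3 = {2, 5}  B4 = {0, 5}  B5 = {0, 4}
Tree: B1–B2, B2–B3, B3–B4, B4–B5
Each bag holds 2 vertices, so the decomposition has width 1, which upper-bounds the treewidth. Since G has at least one edge (e.g. 1–3), it is not an edgeless graph, so tw(G) ≥ 1. The upper and lower bounds meet at 1, so that is the treewidth.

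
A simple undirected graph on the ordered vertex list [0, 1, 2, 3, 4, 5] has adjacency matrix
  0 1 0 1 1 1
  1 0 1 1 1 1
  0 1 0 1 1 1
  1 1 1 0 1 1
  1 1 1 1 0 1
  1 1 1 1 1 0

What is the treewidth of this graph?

A width-4 tree decomposition is:
Bags: B1 = {0, 1, 3, 4, 5}  B2 = {1, 2, 3, 4, 5}
Tree: B1–B2
Every bag has size at most 5, so the width is 5 − 1 = 4 and tw(G) ≤ 4. On the other hand G contains the 5-clique {0, 1, 3, 4, 5}. A clique must lie in a single bag of any decomposition, so no decomposition can have width below 4. Therefore the treewidth is 4.

4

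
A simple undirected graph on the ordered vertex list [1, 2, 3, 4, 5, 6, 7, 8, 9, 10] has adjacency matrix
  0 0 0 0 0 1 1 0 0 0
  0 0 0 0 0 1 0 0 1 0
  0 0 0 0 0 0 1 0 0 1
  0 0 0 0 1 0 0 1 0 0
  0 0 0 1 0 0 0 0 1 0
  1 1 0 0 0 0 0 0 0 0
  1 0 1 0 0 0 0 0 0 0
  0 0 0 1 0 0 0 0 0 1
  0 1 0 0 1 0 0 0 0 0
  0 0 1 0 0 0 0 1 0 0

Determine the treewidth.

2

A width-2 tree decomposition is:
Bags: B1 = {3, 8, 10}  B2 = {3, 7, 8}  B3 = {1, 7, 8}  B4 = {1, 6, 8}  B5 = {2, 6, 8}  B6 = {2, 8, 9}  B7 = {5, 8, 9}  B8 = {4, 5, 8}
Tree: B1–B2, B2–B3, B3–B4, B4–B5, B5–B6, B6–B7, B7–B8
Every bag has size at most 3, so the width is 3 − 1 = 2 and tw(G) ≤ 2. The edges 8–10–3–7–1–6–2–9–5–4–8 form a cycle, so G is not a tree and its treewidth is at least 2. Combining the bounds, tw(G) = 2.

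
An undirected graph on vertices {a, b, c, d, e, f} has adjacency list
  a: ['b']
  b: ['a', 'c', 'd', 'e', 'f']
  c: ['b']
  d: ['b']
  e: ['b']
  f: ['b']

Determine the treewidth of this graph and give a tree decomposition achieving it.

Each bag holds 2 vertices, so the decomposition has width 1, which upper-bounds the treewidth. G has an edge, so its treewidth is at least 1. Combining the bounds, tw(G) = 1.

Treewidth 1.
One optimal decomposition is:
Bags: B1 = {b, d}  B2 = {b, f}  B3 = {b, e}  B4 = {a, b}  B5 = {b, c}
Tree: B1–B2, B1–B3, B3–B4, B2–B5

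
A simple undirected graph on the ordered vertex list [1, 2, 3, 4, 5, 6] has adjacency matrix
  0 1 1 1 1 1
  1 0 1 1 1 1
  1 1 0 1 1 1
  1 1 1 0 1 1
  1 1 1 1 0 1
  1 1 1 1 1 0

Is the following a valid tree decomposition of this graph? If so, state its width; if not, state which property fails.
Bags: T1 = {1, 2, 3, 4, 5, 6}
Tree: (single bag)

Checking the three conditions: (i) the bags cover all of {1, 2, 3, 4, 5, 6}; (ii) for each edge, some bag contains both endpoints; (iii) the bags containing any fixed vertex form a subtree. All hold, so the decomposition is valid with width 6 − 1 = 5.

Yes; width 5.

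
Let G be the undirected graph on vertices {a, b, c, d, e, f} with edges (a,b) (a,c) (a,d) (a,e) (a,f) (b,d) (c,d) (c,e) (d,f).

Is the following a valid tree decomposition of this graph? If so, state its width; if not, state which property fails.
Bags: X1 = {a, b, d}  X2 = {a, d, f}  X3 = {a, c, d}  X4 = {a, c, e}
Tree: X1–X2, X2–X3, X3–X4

Vertex coverage: the bags together contain {a, b, c, d, e, f}, the full vertex set. Edge coverage: each edge of G has both endpoints in at least one bag. Running intersection: for every vertex, the bags containing it form a connected subtree. All three properties hold, so this is a valid tree decomposition of width max|bag| − 1 = 2, and hence tw(G) ≤ 2.

Yes; width 2.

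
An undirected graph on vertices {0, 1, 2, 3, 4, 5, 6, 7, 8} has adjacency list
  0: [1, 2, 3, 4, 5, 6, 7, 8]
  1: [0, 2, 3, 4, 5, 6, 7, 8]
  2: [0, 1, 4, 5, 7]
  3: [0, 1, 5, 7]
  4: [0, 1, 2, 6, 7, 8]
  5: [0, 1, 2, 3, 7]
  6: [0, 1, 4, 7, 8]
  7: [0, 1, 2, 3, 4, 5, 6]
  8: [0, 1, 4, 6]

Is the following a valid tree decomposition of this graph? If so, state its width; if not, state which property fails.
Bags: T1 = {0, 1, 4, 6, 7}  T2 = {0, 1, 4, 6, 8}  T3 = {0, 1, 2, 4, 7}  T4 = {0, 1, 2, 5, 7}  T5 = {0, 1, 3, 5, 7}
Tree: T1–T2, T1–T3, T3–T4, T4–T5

Yes; width 4.

Every vertex of G appears in some bag (union = {0, 1, 2, 3, 4, 5, 6, 7, 8}); every edge is covered by a bag; and for each vertex v the set of bags containing v is connected in the bag tree. The decomposition is therefore valid. The largest bag has 5 vertices, so the width is 4.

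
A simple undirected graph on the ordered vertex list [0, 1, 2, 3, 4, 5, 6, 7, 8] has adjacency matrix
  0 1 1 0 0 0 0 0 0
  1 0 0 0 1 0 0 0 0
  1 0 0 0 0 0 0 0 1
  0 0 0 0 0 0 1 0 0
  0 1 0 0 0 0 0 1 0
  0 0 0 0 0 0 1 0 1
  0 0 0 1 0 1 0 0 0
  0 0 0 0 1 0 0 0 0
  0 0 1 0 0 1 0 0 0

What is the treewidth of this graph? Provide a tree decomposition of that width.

Each bag holds 2 vertices, so the decomposition has width 1, which upper-bounds the treewidth. Any graph with an edge has treewidth ≥ 1, and G has the edge 3–6. The upper and lower bounds meet at 1, so that is the treewidth.

Treewidth 1.
One such decomposition:
Bags: B1 = {3, 6}  B2 = {5, 6}  B3 = {5, 8}  B4 = {2, 8}  B5 = {0, 2}  B6 = {0, 1}  B7 = {1, 4}  B8 = {4, 7}
Tree: B1–B2, B2–B3, B3–B4, B4–B5, B5–B6, B6–B7, B7–B8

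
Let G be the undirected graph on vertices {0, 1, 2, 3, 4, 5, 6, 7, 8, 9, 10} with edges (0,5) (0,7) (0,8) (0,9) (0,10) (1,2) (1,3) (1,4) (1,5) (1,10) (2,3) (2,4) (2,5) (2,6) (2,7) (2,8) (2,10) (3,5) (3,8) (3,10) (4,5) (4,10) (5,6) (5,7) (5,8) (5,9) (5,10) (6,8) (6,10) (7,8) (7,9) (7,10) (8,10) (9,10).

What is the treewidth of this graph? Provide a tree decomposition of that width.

Each bag holds 5 vertices, so the decomposition has width 4, which upper-bounds the treewidth. On the other hand G contains the 5-clique {0, 5, 7, 8, 10}. A clique must lie in a single bag of any decomposition, so no decomposition can have width below 4. Hence tw(G) = 4 exactly.

Treewidth 4.
Bags: B1 = {2, 3, 5, 8, 10}  B2 = {2, 5, 7, 8, 10}  B3 = {1, 2, 3, 5, 10}  B4 = {2, 5, 6, 8, 10}  B5 = {0, 5, 7, 8, 10}  B6 = {0, 5, 7, 9, 10}  B7 = {1, 2, 4, 5, 10}
Tree: B1–B2, B1–B3, B2–B4, B2–B5, B5–B6, B3–B7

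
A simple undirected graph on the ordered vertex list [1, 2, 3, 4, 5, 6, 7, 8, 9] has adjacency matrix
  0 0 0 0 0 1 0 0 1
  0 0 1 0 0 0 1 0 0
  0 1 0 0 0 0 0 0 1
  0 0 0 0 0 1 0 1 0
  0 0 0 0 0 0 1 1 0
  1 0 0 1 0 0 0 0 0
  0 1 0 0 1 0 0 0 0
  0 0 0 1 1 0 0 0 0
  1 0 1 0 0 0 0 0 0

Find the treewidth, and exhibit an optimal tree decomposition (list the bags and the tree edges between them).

Treewidth 2.
One such decomposition:
Bags: B1 = {1, 6, 9}  B2 = {4, 6, 9}  B3 = {4, 8, 9}  B4 = {5, 8, 9}  B5 = {5, 7, 9}  B6 = {2, 7, 9}  B7 = {2, 3, 9}
Tree: B1–B2, B2–B3, B3–B4, B4–B5, B5–B6, B6–B7

Every bag has size at most 3, so the width is 3 − 1 = 2 and tw(G) ≤ 2. Since 9–1–6–4–8–5–7–2–3–9 is a cycle in G, G is not acyclic. Forests are exactly the graphs of treewidth ≤ 1, so tw(G) ≥ 2. Therefore the treewidth is 2.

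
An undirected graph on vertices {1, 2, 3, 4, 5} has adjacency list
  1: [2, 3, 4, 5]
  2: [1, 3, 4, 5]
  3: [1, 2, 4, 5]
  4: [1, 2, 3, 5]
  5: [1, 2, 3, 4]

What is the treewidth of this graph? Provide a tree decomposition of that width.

A single bag containing all 5 vertices is trivially a valid decomposition of width 4. For the lower bound, the 5 vertices {1, 2, 3, 4, 5} are pairwise adjacent, and any tree decomposition puts a clique entirely inside one bag — forcing width ≥ 4. Combining the bounds, tw(G) = 4.

Treewidth 4.
One such decomposition:
Bags: B1 = {1, 2, 3, 4, 5}
Tree: (single bag)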